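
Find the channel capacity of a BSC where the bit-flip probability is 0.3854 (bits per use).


H(p) = -p*log2(p) - (1-p)*log2(1-p) = -0.3854*log2(0.3854) - 0.6146*log2(0.6146) = 0.530145 + 0.431621 = 0.9618. C = 1 - H(p) = 1 - 0.9618 = 0.0382

0.0382 bits


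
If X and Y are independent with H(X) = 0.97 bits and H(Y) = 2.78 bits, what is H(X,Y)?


For independent variables, H(X,Y) = H(X) + H(Y) = 0.97 + 2.78 = 3.75

3.75 bits


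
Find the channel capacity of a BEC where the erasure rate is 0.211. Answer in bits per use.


C = 1 - epsilon = 1 - 0.211 = 0.789

0.789 bits


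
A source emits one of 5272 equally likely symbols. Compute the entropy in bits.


H = log2(n) = log2(5272) = 12.3641

12.3641 bits


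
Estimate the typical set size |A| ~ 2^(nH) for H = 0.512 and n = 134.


log2|A_typical| = nH = 134 * 0.512 = 68.608, so |A_typical| ~ 2^68.608 = 4.498e+20

4.498e+20


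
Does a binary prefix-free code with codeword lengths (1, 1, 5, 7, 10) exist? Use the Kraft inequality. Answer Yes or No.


Kraft sum = sum(2^(-l_i)) = 1.04, need <= 1. Result: violated (a binary prefix-free code with these lengths cannot exist)

No


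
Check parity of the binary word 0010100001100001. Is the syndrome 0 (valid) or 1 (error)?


Syndrome = XOR of all bits = 0 XOR 0 XOR 1 XOR 0 XOR 1 XOR 0 XOR 0 XOR 0 XOR 0 XOR 1 XOR 1 XOR 0 XOR 0 XOR 0 XOR 0 XOR 1 = 1

1


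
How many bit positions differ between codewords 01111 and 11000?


Count differing positions: ^ . ^ ^ ^ = 4 differences

4


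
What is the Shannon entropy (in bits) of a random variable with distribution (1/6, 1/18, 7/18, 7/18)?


H = -sum(p_i * log2(p_i)). Terms: -(1/6)*log2(1/6) = 0.430827; -(1/18)*log2(1/18) = 0.231663; -(7/18)*log2(7/18) = 0.529888; -(7/18)*log2(7/18) = 0.529888. H = 0.430827 + 0.231663 + 0.529888 + 0.529888 = 1.7223

1.7223 bits


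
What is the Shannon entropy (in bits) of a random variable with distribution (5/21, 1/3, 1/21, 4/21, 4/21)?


H = -sum(p_i * log2(p_i)). Terms: -(5/21)*log2(5/21) = 0.492950; -(1/3)*log2(1/3) = 0.528321; -(1/21)*log2(1/21) = 0.209158; -(4/21)*log2(4/21) = 0.455680; -(4/21)*log2(4/21) = 0.455680. H = 0.492950 + 0.528321 + 0.209158 + 0.455680 + 0.455680 = 2.1418

2.1418 bits


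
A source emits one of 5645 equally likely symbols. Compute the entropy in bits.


H = log2(n) = log2(5645) = 12.4628

12.4628 bits


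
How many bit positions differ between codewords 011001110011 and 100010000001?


Count differing positions: ^ ^ ^ . ^ ^ ^ ^ . . ^ . = 8 differences

8


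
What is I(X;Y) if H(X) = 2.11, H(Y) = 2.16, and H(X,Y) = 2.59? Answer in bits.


I(X;Y) = H(X) + H(Y) - H(X,Y) = 2.11 + 2.16 - 2.59 = 1.68

1.68 bits


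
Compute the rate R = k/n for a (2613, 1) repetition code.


Rate = k/n = 1/2613

1/2613


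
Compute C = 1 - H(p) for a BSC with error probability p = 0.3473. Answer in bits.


H(p) = -p*log2(p) - (1-p)*log2(1-p) = -0.3473*log2(0.3473) - 0.6527*log2(0.6527) = 0.529891 + 0.401742 = 0.9316. C = 1 - H(p) = 1 - 0.9316 = 0.0684

0.0684 bits


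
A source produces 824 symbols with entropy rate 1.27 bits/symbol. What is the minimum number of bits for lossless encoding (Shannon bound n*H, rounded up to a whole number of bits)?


Minimum bits >= n * H = 824 * 1.27 = 1046.48, rounded up to a whole number of bits = 1047

1047 bits


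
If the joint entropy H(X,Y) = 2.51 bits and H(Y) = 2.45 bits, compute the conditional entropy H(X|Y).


H(X|Y) = H(X,Y) - H(Y) = 2.51 - 2.45 = 0.06

0.06 bits


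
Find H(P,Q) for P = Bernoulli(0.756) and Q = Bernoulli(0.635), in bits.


H(P,Q) = -p*log2(q) - (1-p)*log2(1-q). -0.756*log2(0.635) = 0.495310; -0.244*log2(0.365) = 0.354784. H(P,Q) = 0.495310 + 0.354784 = 0.8501

0.8501 bits


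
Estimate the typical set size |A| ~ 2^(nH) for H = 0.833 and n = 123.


log2|A_typical| = nH = 123 * 0.833 = 102.459, so |A_typical| ~ 2^102.459 = 6.970e+30

6.970e+30


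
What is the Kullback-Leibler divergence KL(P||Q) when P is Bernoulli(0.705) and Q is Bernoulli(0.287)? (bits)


KL = p*log2(p/q) + (1-p)*log2((1-p)/(1-q)) = 0.705*log2(0.705/0.287) + 0.295*log2(0.295/0.713) = 0.5385

0.5385 bits


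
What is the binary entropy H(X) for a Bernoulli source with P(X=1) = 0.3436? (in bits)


H = -p*log2(p) - (1-p)*log2(1-p). -0.3436*log2(0.3436) = 0.529556; -0.6564*log2(0.6564) = 0.398666. H = 0.529556 + 0.398666 = 0.9282

0.9282 bits


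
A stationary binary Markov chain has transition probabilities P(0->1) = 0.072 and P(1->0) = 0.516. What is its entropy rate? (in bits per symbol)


Stationary distribution: pi_0 = p10/(p01+p10) = 0.8776, pi_1 = 0.1224. Entropy rate H' = pi_0*H(p01) + pi_1*H(p10) = 0.8776*0.3733 + 0.1224*0.9993 = 0.45

0.45 bits/symbol


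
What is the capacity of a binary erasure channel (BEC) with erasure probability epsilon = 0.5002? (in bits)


C = 1 - epsilon = 1 - 0.5002 = 0.4998

0.4998 bits


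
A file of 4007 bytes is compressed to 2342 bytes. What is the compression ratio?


Ratio = original / compressed = 4007 / 2342 = 1.7109

1.7109


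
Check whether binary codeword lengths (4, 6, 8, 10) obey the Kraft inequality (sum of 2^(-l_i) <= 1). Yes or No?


Kraft sum = sum(2^(-l_i)) = 0.083, need <= 1. Result: satisfied (a binary prefix-free code with these lengths exists)

Yes


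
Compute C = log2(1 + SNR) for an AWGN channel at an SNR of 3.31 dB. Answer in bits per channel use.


SNR_linear = 10^(3.31/10) = 2.1429; C = log2(1 + SNR_linear) = log2(1 + 2.1429) = 1.6521

1.6521 bits/channel use


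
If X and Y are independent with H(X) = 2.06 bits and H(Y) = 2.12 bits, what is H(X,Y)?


For independent variables, H(X,Y) = H(X) + H(Y) = 2.06 + 2.12 = 4.18

4.18 bits


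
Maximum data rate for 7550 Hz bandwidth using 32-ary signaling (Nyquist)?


Rate = 2 * B * log2(M) = 2 * 7550 * 5.0 = 75500.0

75500.0 bps


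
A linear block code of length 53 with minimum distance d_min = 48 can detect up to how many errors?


Detection capability = d_min - 1 = 48 - 1 = 47

47 errors


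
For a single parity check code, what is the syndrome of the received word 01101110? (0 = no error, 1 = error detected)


Syndrome = XOR of all bits = 0 XOR 1 XOR 1 XOR 0 XOR 1 XOR 1 XOR 1 XOR 0 = 1

1


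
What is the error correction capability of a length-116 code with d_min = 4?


Correction capability = floor((d-1)/2) = floor((4-1)/2) = 1

1 errors


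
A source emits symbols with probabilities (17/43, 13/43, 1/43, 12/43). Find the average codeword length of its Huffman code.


Huffman construction (repeatedly merge the two least-probable nodes; each merge adds 1 bit to every symbol beneath it): 1/43 + 12/43 = 13/43; 13/43 + 13/43 = 26/43; 17/43 + 26/43 = 1. Resulting codeword lengths (in the order the probabilities were given): (1, 2, 3, 3). L_avg = sum(p_i * l_i) = 17/43*1 + 13/43*2 + 1/43*3 + 12/43*3 = 82/43 = 1.907

1.907 bits


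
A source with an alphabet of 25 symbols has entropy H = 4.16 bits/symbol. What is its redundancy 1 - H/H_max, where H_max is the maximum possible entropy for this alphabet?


H_max = log2(K) = log2(25) = 4.6439 bits/symbol. Redundancy = 1 - H/H_max = 1 - 4.16/4.6439 = 1 - 0.8958 = 0.1042

0.1042


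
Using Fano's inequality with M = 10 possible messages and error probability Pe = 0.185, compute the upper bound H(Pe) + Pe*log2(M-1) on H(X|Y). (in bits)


H(Pe) = -Pe*log2(Pe) - (1-Pe)*log2(1-Pe) = -0.185*log2(0.185) - 0.815*log2(0.815) = 0.450365 + 0.240529 = 0.6909. Pe*log2(M-1) = 0.185*log2(9) = 0.586436. Bound = H(Pe) + Pe*log2(M-1) = 0.450365 + 0.240529 + 0.586436 = 1.2773

1.2773 bits


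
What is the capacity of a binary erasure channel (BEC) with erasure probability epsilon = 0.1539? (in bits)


C = 1 - epsilon = 1 - 0.1539 = 0.8461

0.8461 bits


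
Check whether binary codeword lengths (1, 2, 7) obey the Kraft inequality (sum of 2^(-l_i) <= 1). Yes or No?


Kraft sum = sum(2^(-l_i)) = 0.7578, need <= 1. Result: satisfied (a binary prefix-free code with these lengths exists)

Yes


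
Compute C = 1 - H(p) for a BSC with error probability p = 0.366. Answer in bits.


H(p) = -p*log2(p) - (1-p)*log2(1-p) = -0.366*log2(0.366) - 0.634*log2(0.634) = 0.530731 + 0.416820 = 0.9476. C = 1 - H(p) = 1 - 0.9476 = 0.0524

0.0524 bits


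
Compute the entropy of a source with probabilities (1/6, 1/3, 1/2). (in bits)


H = -sum(p_i * log2(p_i)). Terms: -(1/6)*log2(1/6) = 0.430827; -(1/3)*log2(1/3) = 0.528321; -(1/2)*log2(1/2) = 0.500000. H = 0.430827 + 0.528321 + 0.500000 = 1.4591

1.4591 bits


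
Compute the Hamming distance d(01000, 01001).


Count differing positions: . . . . ^ = 1 differences

1


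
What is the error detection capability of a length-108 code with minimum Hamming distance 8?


Detection capability = d_min - 1 = 8 - 1 = 7

7 errors


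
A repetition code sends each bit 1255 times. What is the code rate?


Rate = k/n = 1/1255

1/1255


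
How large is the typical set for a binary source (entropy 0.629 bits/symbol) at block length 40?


log2|A_typical| = nH = 40 * 0.629 = 25.16, so |A_typical| ~ 2^25.16 = 3.749e+07

3.749e+07


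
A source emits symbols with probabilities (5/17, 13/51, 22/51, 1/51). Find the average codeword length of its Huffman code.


Huffman construction (repeatedly merge the two least-probable nodes; each merge adds 1 bit to every symbol beneath it): 1/51 + 13/51 = 14/51; 14/51 + 5/17 = 29/51; 22/51 + 29/51 = 1. Resulting codeword lengths (in the order the probabilities were given): (2, 3, 1, 3). L_avg = sum(p_i * l_i) = 5/17*2 + 13/51*3 + 22/51*1 + 1/51*3 = 94/51 = 1.8431

1.8431 bits


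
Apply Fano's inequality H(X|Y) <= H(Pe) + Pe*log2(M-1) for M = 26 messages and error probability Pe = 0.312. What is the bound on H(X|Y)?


H(Pe) = -Pe*log2(Pe) - (1-Pe)*log2(1-Pe) = -0.312*log2(0.312) - 0.688*log2(0.688) = 0.524279 + 0.371189 = 0.8955. Pe*log2(M-1) = 0.312*log2(25) = 1.448883. Bound = H(Pe) + Pe*log2(M-1) = 0.524279 + 0.371189 + 1.448883 = 2.3444

2.3444 bits


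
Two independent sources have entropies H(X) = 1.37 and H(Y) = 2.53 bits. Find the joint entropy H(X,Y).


For independent variables, H(X,Y) = H(X) + H(Y) = 1.37 + 2.53 = 3.9

3.9 bits


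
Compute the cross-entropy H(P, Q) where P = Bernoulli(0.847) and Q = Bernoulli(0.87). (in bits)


H(P,Q) = -p*log2(q) - (1-p)*log2(1-q). -0.847*log2(0.87) = 0.170173; -0.153*log2(0.13) = 0.450343. H(P,Q) = 0.170173 + 0.450343 = 0.6205

0.6205 bits


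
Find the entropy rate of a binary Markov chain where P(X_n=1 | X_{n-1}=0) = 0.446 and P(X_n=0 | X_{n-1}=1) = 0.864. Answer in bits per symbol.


Stationary distribution: pi_0 = p10/(p01+p10) = 0.6595, pi_1 = 0.3405. Entropy rate H' = pi_0*H(p01) + pi_1*H(p10) = 0.6595*0.9916 + 0.3405*0.5737 = 0.8493

0.8493 bits/symbol


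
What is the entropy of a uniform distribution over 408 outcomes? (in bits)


H = log2(n) = log2(408) = 8.6724

8.6724 bits


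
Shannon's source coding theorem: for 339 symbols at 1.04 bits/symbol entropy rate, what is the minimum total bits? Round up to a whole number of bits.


Minimum bits >= n * H = 339 * 1.04 = 352.56, rounded up to a whole number of bits = 353

353 bits


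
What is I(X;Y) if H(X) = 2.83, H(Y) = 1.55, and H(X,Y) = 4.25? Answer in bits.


I(X;Y) = H(X) + H(Y) - H(X,Y) = 2.83 + 1.55 - 4.25 = 0.13

0.13 bits


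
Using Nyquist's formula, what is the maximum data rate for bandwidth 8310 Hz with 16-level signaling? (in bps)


Rate = 2 * B * log2(M) = 2 * 8310 * 4.0 = 66480.0

66480.0 bps


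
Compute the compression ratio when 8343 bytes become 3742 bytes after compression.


Ratio = original / compressed = 8343 / 3742 = 2.2296

2.2296


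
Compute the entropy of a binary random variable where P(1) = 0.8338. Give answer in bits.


H = -p*log2(p) - (1-p)*log2(1-p). -0.8338*log2(0.8338) = 0.218645; -0.1662*log2(0.1662) = 0.430293. H = 0.218645 + 0.430293 = 0.6489

0.6489 bits


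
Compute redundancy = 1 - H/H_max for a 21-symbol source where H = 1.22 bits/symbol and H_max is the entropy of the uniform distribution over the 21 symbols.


H_max = log2(K) = log2(21) = 4.3923 bits/symbol. Redundancy = 1 - H/H_max = 1 - 1.22/4.3923 = 1 - 0.2778 = 0.7222

0.7222


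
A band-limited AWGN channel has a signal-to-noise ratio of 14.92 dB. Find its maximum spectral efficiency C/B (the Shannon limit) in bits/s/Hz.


SNR_linear = 10^(14.92/10) = 31.0456; C/B = log2(1 + SNR_linear) = log2(1 + 31.0456) = 5.0021

5.0021 bits/s/Hz


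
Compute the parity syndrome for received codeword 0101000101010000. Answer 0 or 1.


Syndrome = XOR of all bits = 0 XOR 1 XOR 0 XOR 1 XOR 0 XOR 0 XOR 0 XOR 1 XOR 0 XOR 1 XOR 0 XOR 1 XOR 0 XOR 0 XOR 0 XOR 0 = 1

1


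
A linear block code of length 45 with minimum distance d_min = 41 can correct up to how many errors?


Correction capability = floor((d-1)/2) = floor((41-1)/2) = 20

20 errors


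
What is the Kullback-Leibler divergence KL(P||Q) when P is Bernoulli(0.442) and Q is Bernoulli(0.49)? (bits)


KL = p*log2(p/q) + (1-p)*log2((1-p)/(1-q)) = 0.442*log2(0.442/0.49) + 0.558*log2(0.558/0.51) = 0.0067

0.0067 bits


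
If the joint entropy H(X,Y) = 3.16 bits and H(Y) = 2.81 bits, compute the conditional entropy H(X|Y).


H(X|Y) = H(X,Y) - H(Y) = 3.16 - 2.81 = 0.35

0.35 bits


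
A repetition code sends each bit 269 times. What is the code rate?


Rate = k/n = 1/269

1/269


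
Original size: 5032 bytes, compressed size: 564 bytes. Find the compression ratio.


Ratio = original / compressed = 5032 / 564 = 8.922

8.922


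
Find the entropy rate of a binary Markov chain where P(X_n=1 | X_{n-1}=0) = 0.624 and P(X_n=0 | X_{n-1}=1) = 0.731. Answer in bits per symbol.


Stationary distribution: pi_0 = p10/(p01+p10) = 0.5395, pi_1 = 0.4605. Entropy rate H' = pi_0*H(p01) + pi_1*H(p10) = 0.5395*0.9552 + 0.4605*0.84 = 0.9021

0.9021 bits/symbol


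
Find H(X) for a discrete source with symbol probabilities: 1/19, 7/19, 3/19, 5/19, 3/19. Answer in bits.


H = -sum(p_i * log2(p_i)). Terms: -(1/19)*log2(1/19) = 0.223575; -(7/19)*log2(7/19) = 0.530737; -(3/19)*log2(3/19) = 0.420468; -(5/19)*log2(5/19) = 0.506842; -(3/19)*log2(3/19) = 0.420468. H = 0.223575 + 0.530737 + 0.420468 + 0.506842 + 0.420468 = 2.1021

2.1021 bits


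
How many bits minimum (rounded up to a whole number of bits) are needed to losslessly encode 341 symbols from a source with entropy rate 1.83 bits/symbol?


Minimum bits >= n * H = 341 * 1.83 = 624.03, rounded up to a whole number of bits = 625

625 bits


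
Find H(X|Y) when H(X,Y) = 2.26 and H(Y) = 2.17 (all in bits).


H(X|Y) = H(X,Y) - H(Y) = 2.26 - 2.17 = 0.09

0.09 bits


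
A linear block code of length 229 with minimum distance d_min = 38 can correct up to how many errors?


Correction capability = floor((d-1)/2) = floor((38-1)/2) = 18

18 errors


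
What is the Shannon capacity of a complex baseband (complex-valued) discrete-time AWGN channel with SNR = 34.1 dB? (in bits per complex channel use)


SNR_linear = 10^(34.1/10) = 2570.3958; C = log2(1 + SNR_linear) = log2(1 + 2570.3958) = 11.3283

11.3283 bits/channel use


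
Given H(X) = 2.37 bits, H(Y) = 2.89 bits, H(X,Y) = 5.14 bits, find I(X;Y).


I(X;Y) = H(X) + H(Y) - H(X,Y) = 2.37 + 2.89 - 5.14 = 0.12

0.12 bits


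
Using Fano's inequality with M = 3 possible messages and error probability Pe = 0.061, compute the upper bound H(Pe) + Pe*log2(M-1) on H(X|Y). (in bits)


H(Pe) = -Pe*log2(Pe) - (1-Pe)*log2(1-Pe) = -0.061*log2(0.061) - 0.939*log2(0.939) = 0.246138 + 0.085264 = 0.3314. Pe*log2(M-1) = 0.061*log2(2) = 0.061000. Bound = H(Pe) + Pe*log2(M-1) = 0.246138 + 0.085264 + 0.061000 = 0.3924

0.3924 bits


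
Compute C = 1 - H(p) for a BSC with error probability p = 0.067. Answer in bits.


H(p) = -p*log2(p) - (1-p)*log2(1-p) = -0.067*log2(0.067) - 0.933*log2(0.933) = 0.261280 + 0.093348 = 0.3546. C = 1 - H(p) = 1 - 0.3546 = 0.6454

0.6454 bits


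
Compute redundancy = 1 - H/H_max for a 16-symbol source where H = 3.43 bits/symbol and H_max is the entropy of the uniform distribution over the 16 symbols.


H_max = log2(K) = log2(16) = 4.0 bits/symbol. Redundancy = 1 - H/H_max = 1 - 3.43/4.0 = 1 - 0.8575 = 0.1425

0.1425


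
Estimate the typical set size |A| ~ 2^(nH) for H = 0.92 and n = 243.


log2|A_typical| = nH = 243 * 0.92 = 223.56, so |A_typical| ~ 2^223.56 = 1.987e+67

1.987e+67


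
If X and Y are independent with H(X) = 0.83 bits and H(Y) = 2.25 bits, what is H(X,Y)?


For independent variables, H(X,Y) = H(X) + H(Y) = 0.83 + 2.25 = 3.08

3.08 bits


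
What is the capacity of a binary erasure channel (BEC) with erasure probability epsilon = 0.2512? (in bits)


C = 1 - epsilon = 1 - 0.2512 = 0.7488

0.7488 bits


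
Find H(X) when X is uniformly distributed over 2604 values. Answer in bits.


H = log2(n) = log2(2604) = 11.3465

11.3465 bits


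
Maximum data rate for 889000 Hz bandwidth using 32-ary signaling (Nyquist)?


Rate = 2 * B * log2(M) = 2 * 889000 * 5.0 = 8890000.0

8890000.0 bps


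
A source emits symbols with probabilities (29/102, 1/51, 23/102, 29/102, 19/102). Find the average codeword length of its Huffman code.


Huffman construction (repeatedly merge the two least-probable nodes; each merge adds 1 bit to every symbol beneath it): 1/51 + 19/102 = 7/34; 7/34 + 23/102 = 22/51; 29/102 + 29/102 = 29/51; 22/51 + 29/51 = 1. Resulting codeword lengths (in the order the probabilities were given): (2, 3, 2, 2, 3). L_avg = sum(p_i * l_i) = 29/102*2 + 1/51*3 + 23/102*2 + 29/102*2 + 19/102*3 = 75/34 = 2.2059

2.2059 bits


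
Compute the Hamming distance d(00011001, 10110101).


Count differing positions: ^ . ^ . ^ ^ . . = 4 differences

4


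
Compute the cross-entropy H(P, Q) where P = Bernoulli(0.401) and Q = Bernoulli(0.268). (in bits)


H(P,Q) = -p*log2(q) - (1-p)*log2(1-q). -0.401*log2(0.268) = 0.761778; -0.599*log2(0.732) = 0.269601. H(P,Q) = 0.761778 + 0.269601 = 1.0314

1.0314 bits


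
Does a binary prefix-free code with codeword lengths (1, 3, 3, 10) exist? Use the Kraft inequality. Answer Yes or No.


Kraft sum = sum(2^(-l_i)) = 0.751, need <= 1. Result: satisfied (a binary prefix-free code with these lengths exists)

Yes


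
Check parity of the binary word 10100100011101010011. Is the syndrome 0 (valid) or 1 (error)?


Syndrome = XOR of all bits = 1 XOR 0 XOR 1 XOR 0 XOR 0 XOR 1 XOR 0 XOR 0 XOR 0 XOR 1 XOR 1 XOR 1 XOR 0 XOR 1 XOR 0 XOR 1 XOR 0 XOR 0 XOR 1 XOR 1 = 0

0


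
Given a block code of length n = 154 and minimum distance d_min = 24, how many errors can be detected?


Detection capability = d_min - 1 = 24 - 1 = 23

23 errors


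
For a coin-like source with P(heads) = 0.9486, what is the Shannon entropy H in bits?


H = -p*log2(p) - (1-p)*log2(1-p). -0.9486*log2(0.9486) = 0.072215; -0.0514*log2(0.0514) = 0.220099. H = 0.072215 + 0.220099 = 0.2923

0.2923 bits


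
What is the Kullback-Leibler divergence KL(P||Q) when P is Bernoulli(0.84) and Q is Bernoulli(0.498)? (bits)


KL = p*log2(p/q) + (1-p)*log2((1-p)/(1-q)) = 0.84*log2(0.84/0.498) + 0.16*log2(0.16/0.502) = 0.3696

0.3696 bits


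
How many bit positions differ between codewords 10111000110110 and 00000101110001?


Count differing positions: ^ . ^ ^ ^ ^ . ^ . . . ^ ^ ^ = 9 differences

9


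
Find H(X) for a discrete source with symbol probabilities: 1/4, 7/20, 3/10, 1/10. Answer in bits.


H = -sum(p_i * log2(p_i)). Terms: -(1/4)*log2(1/4) = 0.500000; -(7/20)*log2(7/20) = 0.530101; -(3/10)*log2(3/10) = 0.521090; -(1/10)*log2(1/10) = 0.332193. H = 0.500000 + 0.530101 + 0.521090 + 0.332193 = 1.8834

1.8834 bits


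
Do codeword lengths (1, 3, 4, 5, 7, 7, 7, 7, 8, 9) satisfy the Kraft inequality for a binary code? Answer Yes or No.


Kraft sum = sum(2^(-l_i)) = 0.7559, need <= 1. Result: satisfied (a binary prefix-free code with these lengths exists)

Yes


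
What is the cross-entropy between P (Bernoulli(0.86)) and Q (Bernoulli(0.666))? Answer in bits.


H(P,Q) = -p*log2(q) - (1-p)*log2(1-q). -0.86*log2(0.666) = 0.504309; -0.14*log2(0.334) = 0.221491. H(P,Q) = 0.504309 + 0.221491 = 0.7258

0.7258 bits


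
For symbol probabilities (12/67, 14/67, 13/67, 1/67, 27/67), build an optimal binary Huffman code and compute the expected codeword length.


Huffman construction (repeatedly merge the two least-probable nodes; each merge adds 1 bit to every symbol beneath it): 1/67 + 12/67 = 13/67; 13/67 + 13/67 = 26/67; 14/67 + 26/67 = 40/67; 27/67 + 40/67 = 1. Resulting codeword lengths (in the order the probabilities were given): (4, 2, 3, 4, 1). L_avg = sum(p_i * l_i) = 12/67*4 + 14/67*2 + 13/67*3 + 1/67*4 + 27/67*1 = 146/67 = 2.1791

2.1791 bits


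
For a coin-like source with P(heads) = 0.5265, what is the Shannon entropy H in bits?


H = -p*log2(p) - (1-p)*log2(1-p). -0.5265*log2(0.5265) = 0.487273; -0.4735*log2(0.4735) = 0.510700. H = 0.487273 + 0.510700 = 0.998

0.998 bits


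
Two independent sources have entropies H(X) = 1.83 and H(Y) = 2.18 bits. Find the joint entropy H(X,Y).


For independent variables, H(X,Y) = H(X) + H(Y) = 1.83 + 2.18 = 4.01

4.01 bits


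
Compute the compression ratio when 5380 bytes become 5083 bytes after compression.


Ratio = original / compressed = 5380 / 5083 = 1.0584

1.0584


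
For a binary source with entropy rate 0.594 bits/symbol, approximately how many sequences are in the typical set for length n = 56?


log2|A_typical| = nH = 56 * 0.594 = 33.264, so |A_typical| ~ 2^33.264 = 1.031e+10

1.031e+10


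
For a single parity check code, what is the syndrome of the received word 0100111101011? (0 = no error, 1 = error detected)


Syndrome = XOR of all bits = 0 XOR 1 XOR 0 XOR 0 XOR 1 XOR 1 XOR 1 XOR 1 XOR 0 XOR 1 XOR 0 XOR 1 XOR 1 = 0

0


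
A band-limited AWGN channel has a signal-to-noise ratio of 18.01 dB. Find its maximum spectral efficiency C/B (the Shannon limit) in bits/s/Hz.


SNR_linear = 10^(18.01/10) = 63.2412; C/B = log2(1 + SNR_linear) = log2(1 + 63.2412) = 6.0054

6.0054 bits/s/Hz


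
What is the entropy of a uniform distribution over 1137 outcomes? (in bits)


H = log2(n) = log2(1137) = 10.151

10.151 bits


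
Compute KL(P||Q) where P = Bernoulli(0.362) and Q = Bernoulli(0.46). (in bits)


KL = p*log2(p/q) + (1-p)*log2((1-p)/(1-q)) = 0.362*log2(0.362/0.46) + 0.638*log2(0.638/0.54) = 0.0284

0.0284 bits


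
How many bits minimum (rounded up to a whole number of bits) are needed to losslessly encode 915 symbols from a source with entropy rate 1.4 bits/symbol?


Minimum bits >= n * H = 915 * 1.4 = 1281.0, rounded up to a whole number of bits = 1281

1281 bits


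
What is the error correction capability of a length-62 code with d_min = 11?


Correction capability = floor((d-1)/2) = floor((11-1)/2) = 5

5 errors


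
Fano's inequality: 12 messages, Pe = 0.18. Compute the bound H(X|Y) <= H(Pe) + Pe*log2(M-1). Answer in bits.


H(Pe) = -Pe*log2(Pe) - (1-Pe)*log2(1-Pe) = -0.18*log2(0.18) - 0.82*log2(0.82) = 0.445308 + 0.234769 = 0.6801. Pe*log2(M-1) = 0.18*log2(11) = 0.622698. Bound = H(Pe) + Pe*log2(M-1) = 0.445308 + 0.234769 + 0.622698 = 1.3028

1.3028 bits


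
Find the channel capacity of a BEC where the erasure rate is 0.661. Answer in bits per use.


C = 1 - epsilon = 1 - 0.661 = 0.339

0.339 bits


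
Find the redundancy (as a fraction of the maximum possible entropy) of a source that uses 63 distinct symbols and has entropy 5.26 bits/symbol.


H_max = log2(K) = log2(63) = 5.9773 bits/symbol. Redundancy = 1 - H/H_max = 1 - 5.26/5.9773 = 1 - 0.88 = 0.12

0.12


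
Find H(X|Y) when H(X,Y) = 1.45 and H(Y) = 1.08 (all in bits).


H(X|Y) = H(X,Y) - H(Y) = 1.45 - 1.08 = 0.37

0.37 bits


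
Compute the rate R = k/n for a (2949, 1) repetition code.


Rate = k/n = 1/2949

1/2949


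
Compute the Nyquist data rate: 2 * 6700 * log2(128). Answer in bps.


Rate = 2 * B * log2(M) = 2 * 6700 * 7.0 = 93800.0

93800.0 bps


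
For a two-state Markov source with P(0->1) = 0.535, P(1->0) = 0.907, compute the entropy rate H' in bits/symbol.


Stationary distribution: pi_0 = p10/(p01+p10) = 0.629, pi_1 = 0.371. Entropy rate H' = pi_0*H(p01) + pi_1*H(p10) = 0.629*0.9965 + 0.371*0.4464 = 0.7924

0.7924 bits/symbol


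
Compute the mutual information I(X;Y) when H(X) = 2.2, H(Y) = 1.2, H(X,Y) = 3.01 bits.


I(X;Y) = H(X) + H(Y) - H(X,Y) = 2.2 + 1.2 - 3.01 = 0.39

0.39 bits


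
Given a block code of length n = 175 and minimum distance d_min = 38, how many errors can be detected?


Detection capability = d_min - 1 = 38 - 1 = 37

37 errors


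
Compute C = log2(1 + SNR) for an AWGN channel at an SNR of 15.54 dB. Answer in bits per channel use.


SNR_linear = 10^(15.54/10) = 35.8096; C = log2(1 + SNR_linear) = log2(1 + 35.8096) = 5.202

5.202 bits/channel use


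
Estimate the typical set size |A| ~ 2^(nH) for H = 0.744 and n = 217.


log2|A_typical| = nH = 217 * 0.744 = 161.448, so |A_typical| ~ 2^161.448 = 3.987e+48

3.987e+48


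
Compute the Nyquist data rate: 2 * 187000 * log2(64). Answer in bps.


Rate = 2 * B * log2(M) = 2 * 187000 * 6.0 = 2244000.0

2244000.0 bps


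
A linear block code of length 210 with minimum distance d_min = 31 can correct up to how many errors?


Correction capability = floor((d-1)/2) = floor((31-1)/2) = 15

15 errors


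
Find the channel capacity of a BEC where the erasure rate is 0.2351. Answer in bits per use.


C = 1 - epsilon = 1 - 0.2351 = 0.7649

0.7649 bits


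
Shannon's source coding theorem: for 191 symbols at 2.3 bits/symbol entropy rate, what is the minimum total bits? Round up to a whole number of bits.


Minimum bits >= n * H = 191 * 2.3 = 439.3, rounded up to a whole number of bits = 440

440 bits


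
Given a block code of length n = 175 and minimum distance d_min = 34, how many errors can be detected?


Detection capability = d_min - 1 = 34 - 1 = 33

33 errors


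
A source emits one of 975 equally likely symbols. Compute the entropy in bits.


H = log2(n) = log2(975) = 9.9293

9.9293 bits


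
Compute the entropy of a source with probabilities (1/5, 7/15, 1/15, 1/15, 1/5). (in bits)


H = -sum(p_i * log2(p_i)). Terms: -(1/5)*log2(1/5) = 0.464386; -(7/15)*log2(7/15) = 0.513117; -(1/15)*log2(1/15) = 0.260459; -(1/15)*log2(1/15) = 0.260459; -(1/5)*log2(1/5) = 0.464386. H = 0.464386 + 0.513117 + 0.260459 + 0.260459 + 0.464386 = 1.9628

1.9628 bits


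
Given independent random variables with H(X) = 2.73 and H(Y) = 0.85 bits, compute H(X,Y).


For independent variables, H(X,Y) = H(X) + H(Y) = 2.73 + 0.85 = 3.58

3.58 bits


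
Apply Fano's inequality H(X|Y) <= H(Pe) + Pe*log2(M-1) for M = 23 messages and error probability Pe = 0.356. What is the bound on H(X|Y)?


H(Pe) = -Pe*log2(Pe) - (1-Pe)*log2(1-Pe) = -0.356*log2(0.356) - 0.644*log2(0.644) = 0.530458 + 0.408855 = 0.9393. Pe*log2(M-1) = 0.356*log2(22) = 1.587558. Bound = H(Pe) + Pe*log2(M-1) = 0.530458 + 0.408855 + 1.587558 = 2.5269

2.5269 bits


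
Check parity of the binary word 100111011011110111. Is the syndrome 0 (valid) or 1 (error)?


Syndrome = XOR of all bits = 1 XOR 0 XOR 0 XOR 1 XOR 1 XOR 1 XOR 0 XOR 1 XOR 1 XOR 0 XOR 1 XOR 1 XOR 1 XOR 1 XOR 0 XOR 1 XOR 1 XOR 1 = 1

1


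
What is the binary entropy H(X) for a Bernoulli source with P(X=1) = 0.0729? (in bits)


H = -p*log2(p) - (1-p)*log2(1-p). -0.0729*log2(0.0729) = 0.275412; -0.9271*log2(0.9271) = 0.101242. H = 0.275412 + 0.101242 = 0.3767

0.3767 bits


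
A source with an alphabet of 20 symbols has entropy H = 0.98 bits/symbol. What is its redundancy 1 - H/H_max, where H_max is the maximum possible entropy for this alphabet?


H_max = log2(K) = log2(20) = 4.3219 bits/symbol. Redundancy = 1 - H/H_max = 1 - 0.98/4.3219 = 1 - 0.2268 = 0.7732

0.7732


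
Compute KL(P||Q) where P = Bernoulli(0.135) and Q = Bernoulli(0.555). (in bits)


KL = p*log2(p/q) + (1-p)*log2((1-p)/(1-q)) = 0.135*log2(0.135/0.555) + 0.865*log2(0.865/0.445) = 0.5541

0.5541 bits


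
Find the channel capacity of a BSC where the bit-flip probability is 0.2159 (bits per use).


H(p) = -p*log2(p) - (1-p)*log2(1-p) = -0.2159*log2(0.2159) - 0.7841*log2(0.7841) = 0.477477 + 0.275133 = 0.7526. C = 1 - H(p) = 1 - 0.7526 = 0.2474

0.2474 bits


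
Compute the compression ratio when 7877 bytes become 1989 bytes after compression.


Ratio = original / compressed = 7877 / 1989 = 3.9603

3.9603


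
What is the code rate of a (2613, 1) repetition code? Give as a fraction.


Rate = k/n = 1/2613

1/2613


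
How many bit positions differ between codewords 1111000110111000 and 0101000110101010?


Count differing positions: ^ . ^ . . . . . . . . ^ . . ^ . = 4 differences

4


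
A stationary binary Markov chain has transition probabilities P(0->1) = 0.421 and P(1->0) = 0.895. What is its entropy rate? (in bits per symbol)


Stationary distribution: pi_0 = p10/(p01+p10) = 0.6801, pi_1 = 0.3199. Entropy rate H' = pi_0*H(p01) + pi_1*H(p10) = 0.6801*0.9819 + 0.3199*0.4846 = 0.8228

0.8228 bits/symbol


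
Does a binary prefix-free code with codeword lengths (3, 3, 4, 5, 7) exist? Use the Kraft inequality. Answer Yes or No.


Kraft sum = sum(2^(-l_i)) = 0.3516, need <= 1. Result: satisfied (a binary prefix-free code with these lengths exists)

Yes


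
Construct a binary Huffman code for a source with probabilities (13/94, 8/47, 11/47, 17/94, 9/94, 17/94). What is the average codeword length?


Huffman construction (repeatedly merge the two least-probable nodes; each merge adds 1 bit to every symbol beneath it): 9/94 + 13/94 = 11/47; 8/47 + 17/94 = 33/94; 17/94 + 11/47 = 39/94; 11/47 + 33/94 = 55/94; 39/94 + 55/94 = 1. Resulting codeword lengths (in the order the probabilities were given): (3, 3, 2, 3, 3, 2). L_avg = sum(p_i * l_i) = 13/94*3 + 8/47*3 + 11/47*2 + 17/94*3 + 9/94*3 + 17/94*2 = 243/94 = 2.5851

2.5851 bits


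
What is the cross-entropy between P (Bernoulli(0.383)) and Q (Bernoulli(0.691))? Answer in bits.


H(P,Q) = -p*log2(q) - (1-p)*log2(1-q). -0.383*log2(0.691) = 0.204232; -0.617*log2(0.309) = 1.045396. H(P,Q) = 0.204232 + 1.045396 = 1.2496

1.2496 bits


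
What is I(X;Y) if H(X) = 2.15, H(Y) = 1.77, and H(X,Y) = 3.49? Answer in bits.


I(X;Y) = H(X) + H(Y) - H(X,Y) = 2.15 + 1.77 - 3.49 = 0.43

0.43 bits


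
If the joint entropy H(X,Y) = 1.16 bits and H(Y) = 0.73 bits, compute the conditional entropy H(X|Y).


H(X|Y) = H(X,Y) - H(Y) = 1.16 - 0.73 = 0.43

0.43 bits


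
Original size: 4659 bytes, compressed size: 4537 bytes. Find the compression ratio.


Ratio = original / compressed = 4659 / 4537 = 1.0269

1.0269


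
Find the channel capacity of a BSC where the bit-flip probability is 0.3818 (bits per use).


H(p) = -p*log2(p) - (1-p)*log2(1-p) = -0.3818*log2(0.3818) - 0.6182*log2(0.6182) = 0.530363 + 0.428941 = 0.9593. C = 1 - H(p) = 1 - 0.9593 = 0.0407

0.0407 bits


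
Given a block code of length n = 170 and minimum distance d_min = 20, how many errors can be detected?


Detection capability = d_min - 1 = 20 - 1 = 19

19 errors


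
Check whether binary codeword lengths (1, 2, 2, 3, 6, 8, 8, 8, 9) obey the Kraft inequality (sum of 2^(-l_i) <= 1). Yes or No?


Kraft sum = sum(2^(-l_i)) = 1.1543, need <= 1. Result: violated (a binary prefix-free code with these lengths cannot exist)

No


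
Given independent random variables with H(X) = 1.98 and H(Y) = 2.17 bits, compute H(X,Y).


For independent variables, H(X,Y) = H(X) + H(Y) = 1.98 + 2.17 = 4.15

4.15 bits


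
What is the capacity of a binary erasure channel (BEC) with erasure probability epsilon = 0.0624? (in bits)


C = 1 - epsilon = 1 - 0.0624 = 0.9376

0.9376 bits


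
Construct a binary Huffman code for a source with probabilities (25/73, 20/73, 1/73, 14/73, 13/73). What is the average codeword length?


Huffman construction (repeatedly merge the two least-probable nodes; each merge adds 1 bit to every symbol beneath it): 1/73 + 13/73 = 14/73; 14/73 + 14/73 = 28/73; 20/73 + 25/73 = 45/73; 28/73 + 45/73 = 1. Resulting codeword lengths (in the order the probabilities were given): (2, 2, 3, 2, 3). L_avg = sum(p_i * l_i) = 25/73*2 + 20/73*2 + 1/73*3 + 14/73*2 + 13/73*3 = 160/73 = 2.1918

2.1918 bits


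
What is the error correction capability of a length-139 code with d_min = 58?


Correction capability = floor((d-1)/2) = floor((58-1)/2) = 28

28 errors


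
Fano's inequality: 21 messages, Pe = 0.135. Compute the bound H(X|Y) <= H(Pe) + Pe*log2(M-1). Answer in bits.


H(Pe) = -Pe*log2(Pe) - (1-Pe)*log2(1-Pe) = -0.135*log2(0.135) - 0.865*log2(0.865) = 0.390011 + 0.180982 = 0.571. Pe*log2(M-1) = 0.135*log2(20) = 0.583460. Bound = H(Pe) + Pe*log2(M-1) = 0.390011 + 0.180982 + 0.583460 = 1.1545

1.1545 bits


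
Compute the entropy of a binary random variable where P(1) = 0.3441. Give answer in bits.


H = -p*log2(p) - (1-p)*log2(1-p). -0.3441*log2(0.3441) = 0.529604; -0.6559*log2(0.6559) = 0.399084. H = 0.529604 + 0.399084 = 0.9287

0.9287 bits


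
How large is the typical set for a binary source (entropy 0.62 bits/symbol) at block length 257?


log2|A_typical| = nH = 257 * 0.62 = 159.34, so |A_typical| ~ 2^159.34 = 9.250e+47

9.250e+47


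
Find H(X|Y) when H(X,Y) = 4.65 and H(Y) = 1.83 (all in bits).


H(X|Y) = H(X,Y) - H(Y) = 4.65 - 1.83 = 2.82

2.82 bits


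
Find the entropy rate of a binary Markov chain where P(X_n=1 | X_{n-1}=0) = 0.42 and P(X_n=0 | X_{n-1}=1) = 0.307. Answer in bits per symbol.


Stationary distribution: pi_0 = p10/(p01+p10) = 0.4223, pi_1 = 0.5777. Entropy rate H' = pi_0*H(p01) + pi_1*H(p10) = 0.4223*0.9815 + 0.5777*0.8897 = 0.9284

0.9284 bits/symbol


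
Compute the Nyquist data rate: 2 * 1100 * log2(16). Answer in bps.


Rate = 2 * B * log2(M) = 2 * 1100 * 4.0 = 8800.0

8800.0 bps


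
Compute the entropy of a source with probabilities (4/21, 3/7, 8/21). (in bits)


H = -sum(p_i * log2(p_i)). Terms: -(4/21)*log2(4/21) = 0.455680; -(3/7)*log2(3/7) = 0.523882; -(8/21)*log2(8/21) = 0.530407. H = 0.455680 + 0.523882 + 0.530407 = 1.51

1.51 bits


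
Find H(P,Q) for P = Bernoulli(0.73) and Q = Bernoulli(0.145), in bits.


H(P,Q) = -p*log2(q) - (1-p)*log2(1-q). -0.73*log2(0.145) = 2.033689; -0.27*log2(0.855) = 0.061021. H(P,Q) = 2.033689 + 0.061021 = 2.0947

2.0947 bits


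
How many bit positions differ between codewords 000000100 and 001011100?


Count differing positions: . . ^ . ^ ^ . . . = 3 differences

3


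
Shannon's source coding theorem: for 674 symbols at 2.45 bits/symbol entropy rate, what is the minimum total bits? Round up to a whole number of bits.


Minimum bits >= n * H = 674 * 2.45 = 1651.3, rounded up to a whole number of bits = 1652

1652 bits


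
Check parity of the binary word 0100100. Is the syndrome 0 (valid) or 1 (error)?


Syndrome = XOR of all bits = 0 XOR 1 XOR 0 XOR 0 XOR 1 XOR 0 XOR 0 = 0

0


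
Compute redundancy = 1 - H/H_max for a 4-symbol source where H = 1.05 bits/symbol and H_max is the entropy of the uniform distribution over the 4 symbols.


H_max = log2(K) = log2(4) = 2.0 bits/symbol. Redundancy = 1 - H/H_max = 1 - 1.05/2.0 = 1 - 0.525 = 0.475

0.475


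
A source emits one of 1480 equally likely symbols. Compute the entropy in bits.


H = log2(n) = log2(1480) = 10.5314

10.5314 bits


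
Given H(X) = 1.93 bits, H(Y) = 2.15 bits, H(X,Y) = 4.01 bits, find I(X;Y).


I(X;Y) = H(X) + H(Y) - H(X,Y) = 1.93 + 2.15 - 4.01 = 0.07

0.07 bits


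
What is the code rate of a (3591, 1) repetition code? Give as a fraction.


Rate = k/n = 1/3591

1/3591


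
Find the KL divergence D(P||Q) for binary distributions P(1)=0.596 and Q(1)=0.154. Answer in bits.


KL = p*log2(p/q) + (1-p)*log2((1-p)/(1-q)) = 0.596*log2(0.596/0.154) + 0.404*log2(0.404/0.846) = 0.7328

0.7328 bits


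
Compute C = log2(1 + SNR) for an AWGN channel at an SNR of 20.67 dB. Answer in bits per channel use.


SNR_linear = 10^(20.67/10) = 116.681; C = log2(1 + SNR_linear) = log2(1 + 116.681) = 6.8787

6.8787 bits/channel use


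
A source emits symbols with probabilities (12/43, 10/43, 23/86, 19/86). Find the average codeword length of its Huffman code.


Huffman construction (repeatedly merge the two least-probable nodes; each merge adds 1 bit to every symbol beneath it): 19/86 + 10/43 = 39/86; 23/86 + 12/43 = 47/86; 39/86 + 47/86 = 1. Resulting codeword lengths (in the order the probabilities were given): (2, 2, 2, 2). L_avg = sum(p_i * l_i) = 12/43*2 + 10/43*2 + 23/86*2 + 19/86*2 = 2

2.0 bits


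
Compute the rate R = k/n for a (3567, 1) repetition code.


Rate = k/n = 1/3567

1/3567


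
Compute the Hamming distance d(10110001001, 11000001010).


Count differing positions: . ^ ^ ^ . . . . . ^ ^ = 5 differences

5


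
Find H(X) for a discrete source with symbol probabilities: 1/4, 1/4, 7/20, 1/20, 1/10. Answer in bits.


H = -sum(p_i * log2(p_i)). Terms: -(1/4)*log2(1/4) = 0.500000; -(1/4)*log2(1/4) = 0.500000; -(7/20)*log2(7/20) = 0.530101; -(1/20)*log2(1/20) = 0.216096; -(1/10)*log2(1/10) = 0.332193. H = 0.500000 + 0.500000 + 0.530101 + 0.216096 + 0.332193 = 2.0784

2.0784 bits


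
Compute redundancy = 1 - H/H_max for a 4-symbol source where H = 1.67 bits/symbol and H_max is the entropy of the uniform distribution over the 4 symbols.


H_max = log2(K) = log2(4) = 2.0 bits/symbol. Redundancy = 1 - H/H_max = 1 - 1.67/2.0 = 1 - 0.835 = 0.165

0.165


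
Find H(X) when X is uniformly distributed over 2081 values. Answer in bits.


H = log2(n) = log2(2081) = 11.0231

11.0231 bits


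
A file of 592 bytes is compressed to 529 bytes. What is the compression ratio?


Ratio = original / compressed = 592 / 529 = 1.1191

1.1191


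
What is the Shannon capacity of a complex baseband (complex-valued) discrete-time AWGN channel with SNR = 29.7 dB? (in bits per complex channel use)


SNR_linear = 10^(29.7/10) = 933.2543; C = log2(1 + SNR_linear) = log2(1 + 933.2543) = 9.8677

9.8677 bits/channel use


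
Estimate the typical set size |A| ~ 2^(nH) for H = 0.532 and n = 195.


log2|A_typical| = nH = 195 * 0.532 = 103.74, so |A_typical| ~ 2^103.74 = 1.694e+31

1.694e+31


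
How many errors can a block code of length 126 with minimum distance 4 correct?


Correction capability = floor((d-1)/2) = floor((4-1)/2) = 1

1 errors


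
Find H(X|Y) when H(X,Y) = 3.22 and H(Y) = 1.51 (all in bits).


H(X|Y) = H(X,Y) - H(Y) = 3.22 - 1.51 = 1.71

1.71 bits


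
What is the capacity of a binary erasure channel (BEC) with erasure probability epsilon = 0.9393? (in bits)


C = 1 - epsilon = 1 - 0.9393 = 0.0607

0.0607 bits


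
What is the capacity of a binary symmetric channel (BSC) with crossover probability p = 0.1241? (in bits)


H(p) = -p*log2(p) - (1-p)*log2(1-p) = -0.1241*log2(0.1241) - 0.8759*log2(0.8759) = 0.373594 + 0.167439 = 0.541. C = 1 - H(p) = 1 - 0.541 = 0.459

0.459 bits


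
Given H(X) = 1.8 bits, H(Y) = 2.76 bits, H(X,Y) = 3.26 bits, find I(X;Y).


I(X;Y) = H(X) + H(Y) - H(X,Y) = 1.8 + 2.76 - 3.26 = 1.3

1.3 bits


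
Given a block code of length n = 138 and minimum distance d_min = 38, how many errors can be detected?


Detection capability = d_min - 1 = 38 - 1 = 37

37 errors


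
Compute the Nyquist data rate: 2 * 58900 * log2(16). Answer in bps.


Rate = 2 * B * log2(M) = 2 * 58900 * 4.0 = 471200.0

471200.0 bps


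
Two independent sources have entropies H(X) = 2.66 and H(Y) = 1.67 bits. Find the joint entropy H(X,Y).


For independent variables, H(X,Y) = H(X) + H(Y) = 2.66 + 1.67 = 4.33

4.33 bits
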